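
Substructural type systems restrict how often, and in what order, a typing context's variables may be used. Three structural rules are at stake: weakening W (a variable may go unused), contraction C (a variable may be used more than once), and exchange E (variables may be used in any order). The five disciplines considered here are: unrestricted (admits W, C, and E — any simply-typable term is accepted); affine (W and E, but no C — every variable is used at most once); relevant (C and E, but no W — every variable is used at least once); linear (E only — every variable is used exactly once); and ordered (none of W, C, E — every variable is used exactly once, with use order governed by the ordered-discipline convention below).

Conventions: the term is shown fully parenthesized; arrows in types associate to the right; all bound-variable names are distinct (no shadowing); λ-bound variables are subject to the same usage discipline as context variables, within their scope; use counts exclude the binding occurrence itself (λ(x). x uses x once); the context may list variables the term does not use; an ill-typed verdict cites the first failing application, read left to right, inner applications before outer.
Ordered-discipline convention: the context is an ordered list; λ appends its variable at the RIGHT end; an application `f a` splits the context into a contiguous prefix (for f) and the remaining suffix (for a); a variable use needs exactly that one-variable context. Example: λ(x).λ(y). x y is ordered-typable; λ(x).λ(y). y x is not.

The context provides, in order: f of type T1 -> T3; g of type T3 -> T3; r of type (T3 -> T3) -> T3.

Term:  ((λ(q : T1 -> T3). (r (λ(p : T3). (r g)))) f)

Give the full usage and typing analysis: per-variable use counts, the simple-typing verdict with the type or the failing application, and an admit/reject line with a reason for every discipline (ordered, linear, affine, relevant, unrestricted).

usage: f: 1×, g: 1×, r: 2×, q (λ-bound): 0×, p (λ-bound): 0×
order of uses: r, r, g, f
typing: well-typed — term : T3
ordered: ✗ — uses contraction: r ×2; needs weakening: q, p unused
linear: ✗ — uses contraction: r ×2; needs weakening: q, p unused
affine: ✗ — uses contraction: r ×2
relevant: ✗ — needs weakening: q, p unused
unrestricted: ✓ — type-checks (T3) and nothing is barred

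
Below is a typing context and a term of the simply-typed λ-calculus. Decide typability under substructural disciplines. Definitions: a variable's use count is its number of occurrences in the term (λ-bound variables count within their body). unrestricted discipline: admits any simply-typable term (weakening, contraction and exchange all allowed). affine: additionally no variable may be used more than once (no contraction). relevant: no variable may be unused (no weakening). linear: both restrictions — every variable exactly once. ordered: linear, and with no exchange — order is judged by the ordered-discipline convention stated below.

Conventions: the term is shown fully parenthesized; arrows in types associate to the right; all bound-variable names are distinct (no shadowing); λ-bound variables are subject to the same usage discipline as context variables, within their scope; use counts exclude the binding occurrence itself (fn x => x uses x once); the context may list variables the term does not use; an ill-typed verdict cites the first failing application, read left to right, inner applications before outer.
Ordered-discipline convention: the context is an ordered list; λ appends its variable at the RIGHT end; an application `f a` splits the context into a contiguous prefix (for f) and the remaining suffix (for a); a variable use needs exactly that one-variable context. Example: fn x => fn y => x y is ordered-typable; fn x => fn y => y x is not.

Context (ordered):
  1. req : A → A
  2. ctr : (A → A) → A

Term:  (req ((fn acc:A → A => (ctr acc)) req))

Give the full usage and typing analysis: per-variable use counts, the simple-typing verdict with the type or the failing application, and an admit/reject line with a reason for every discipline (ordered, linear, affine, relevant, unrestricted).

variable uses: req: 2, ctr: 1, acc [bound]: 1
left-to-right use order: req, ctr, acc, req
typing: well-typed — term : A
ordered ✗ (req ×2 used more than once (contraction))
linear ✗ (req ×2 used more than once (contraction))
affine ✗ (req ×2 used more than once (contraction))
relevant ✓ (at least one use each (req, ctr, acc))
unrestricted ✓ (typability at A is all that's needed)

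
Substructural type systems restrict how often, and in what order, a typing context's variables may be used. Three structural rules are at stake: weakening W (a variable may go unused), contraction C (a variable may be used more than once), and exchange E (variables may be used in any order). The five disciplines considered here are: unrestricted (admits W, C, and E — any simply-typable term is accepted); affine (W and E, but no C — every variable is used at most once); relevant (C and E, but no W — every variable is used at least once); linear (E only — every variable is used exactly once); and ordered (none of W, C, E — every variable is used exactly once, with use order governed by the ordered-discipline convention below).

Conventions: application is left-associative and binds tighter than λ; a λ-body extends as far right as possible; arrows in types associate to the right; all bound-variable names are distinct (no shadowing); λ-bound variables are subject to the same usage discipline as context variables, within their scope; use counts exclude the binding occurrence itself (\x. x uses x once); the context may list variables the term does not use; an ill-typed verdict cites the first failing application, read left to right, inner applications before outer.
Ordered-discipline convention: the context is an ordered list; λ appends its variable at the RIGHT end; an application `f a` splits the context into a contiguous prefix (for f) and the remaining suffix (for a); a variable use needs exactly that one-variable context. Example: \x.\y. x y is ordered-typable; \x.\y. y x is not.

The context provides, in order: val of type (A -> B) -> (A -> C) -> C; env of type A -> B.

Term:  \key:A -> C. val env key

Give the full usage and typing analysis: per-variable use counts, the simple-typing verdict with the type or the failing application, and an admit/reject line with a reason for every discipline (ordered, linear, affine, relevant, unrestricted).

use counts: val ×1; env ×1; key (λ-bound) ×1
left-to-right use order: val, env, key
typing: ✓ — (A -> C) -> C
ordered: ✓ — val, env, key: once each, no exchange needed
linear: ✓ — each of val, env, key used exactly once
affine: ✓ — at most one use each (val, env, key)
relevant: ✓ — val, env, key: all used, weakening unneeded
unrestricted: ✓ — simply typable at (A -> C) -> C; W, C, E all held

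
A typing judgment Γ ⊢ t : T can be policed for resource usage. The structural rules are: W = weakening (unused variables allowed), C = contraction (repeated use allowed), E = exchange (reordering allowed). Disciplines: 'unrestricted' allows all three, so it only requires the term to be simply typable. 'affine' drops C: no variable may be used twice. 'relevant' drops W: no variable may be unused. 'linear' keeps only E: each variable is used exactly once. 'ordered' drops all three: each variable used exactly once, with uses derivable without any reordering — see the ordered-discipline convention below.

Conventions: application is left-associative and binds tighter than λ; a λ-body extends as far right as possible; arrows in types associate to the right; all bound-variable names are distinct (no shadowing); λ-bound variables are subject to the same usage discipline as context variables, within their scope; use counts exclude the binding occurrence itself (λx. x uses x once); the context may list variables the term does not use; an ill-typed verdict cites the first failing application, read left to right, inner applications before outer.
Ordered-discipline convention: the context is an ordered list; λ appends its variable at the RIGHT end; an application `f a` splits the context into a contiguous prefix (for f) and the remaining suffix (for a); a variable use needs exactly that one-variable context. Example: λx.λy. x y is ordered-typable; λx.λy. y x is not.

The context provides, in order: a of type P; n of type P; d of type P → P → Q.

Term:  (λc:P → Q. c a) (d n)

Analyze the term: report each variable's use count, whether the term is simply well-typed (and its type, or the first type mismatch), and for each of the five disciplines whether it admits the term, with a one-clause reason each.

usage: a=1, n=1, d=1, c (bound)=1
left-to-right use order: c, a, d, n
typing: ✓ — Q
ordered: ✗ — use order c, a, d, n needs exchange
linear: ✓ — exactly-once usage across a, n, d, c
affine: ✓ — a, n, d, c: no repeats, contraction unneeded
relevant: ✓ — every one of a, n, d, c appears
unrestricted: ✓ — typability at Q is all that's needed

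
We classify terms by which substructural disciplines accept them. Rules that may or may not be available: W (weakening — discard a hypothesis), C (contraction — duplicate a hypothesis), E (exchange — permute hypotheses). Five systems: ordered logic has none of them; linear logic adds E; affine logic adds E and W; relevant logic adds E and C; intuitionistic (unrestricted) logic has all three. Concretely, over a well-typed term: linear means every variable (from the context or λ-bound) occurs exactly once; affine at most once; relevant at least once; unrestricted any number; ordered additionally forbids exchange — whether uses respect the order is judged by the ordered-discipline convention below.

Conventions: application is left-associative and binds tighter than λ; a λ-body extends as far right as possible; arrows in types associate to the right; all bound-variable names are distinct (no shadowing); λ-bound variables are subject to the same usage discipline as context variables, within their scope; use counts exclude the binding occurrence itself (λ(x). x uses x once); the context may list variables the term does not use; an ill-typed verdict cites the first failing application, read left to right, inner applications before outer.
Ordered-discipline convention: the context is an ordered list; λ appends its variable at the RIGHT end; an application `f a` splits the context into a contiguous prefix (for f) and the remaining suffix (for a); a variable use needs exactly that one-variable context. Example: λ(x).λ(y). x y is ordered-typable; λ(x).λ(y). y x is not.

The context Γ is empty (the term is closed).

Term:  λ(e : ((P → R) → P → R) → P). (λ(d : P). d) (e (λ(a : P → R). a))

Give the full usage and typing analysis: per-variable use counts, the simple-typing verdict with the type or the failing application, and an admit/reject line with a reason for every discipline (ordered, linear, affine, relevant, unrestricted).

counts: e (λ-bound) ×1, d (λ-bound) ×1, a (λ-bound) ×1
order of uses: d, e, a
typing: well-typed at (((P → R) → P → R) → P) → P
ordered: ✓ — e, d, a: once each, no exchange needed
linear: ✓ — exactly-once usage across e, d, a
affine: ✓ — none of e, d, a used more than once
relevant: ✓ — e, d, a: all used, weakening unneeded
unrestricted: ✓ — well-typed at (((P → R) → P → R) → P) → P; no restrictions here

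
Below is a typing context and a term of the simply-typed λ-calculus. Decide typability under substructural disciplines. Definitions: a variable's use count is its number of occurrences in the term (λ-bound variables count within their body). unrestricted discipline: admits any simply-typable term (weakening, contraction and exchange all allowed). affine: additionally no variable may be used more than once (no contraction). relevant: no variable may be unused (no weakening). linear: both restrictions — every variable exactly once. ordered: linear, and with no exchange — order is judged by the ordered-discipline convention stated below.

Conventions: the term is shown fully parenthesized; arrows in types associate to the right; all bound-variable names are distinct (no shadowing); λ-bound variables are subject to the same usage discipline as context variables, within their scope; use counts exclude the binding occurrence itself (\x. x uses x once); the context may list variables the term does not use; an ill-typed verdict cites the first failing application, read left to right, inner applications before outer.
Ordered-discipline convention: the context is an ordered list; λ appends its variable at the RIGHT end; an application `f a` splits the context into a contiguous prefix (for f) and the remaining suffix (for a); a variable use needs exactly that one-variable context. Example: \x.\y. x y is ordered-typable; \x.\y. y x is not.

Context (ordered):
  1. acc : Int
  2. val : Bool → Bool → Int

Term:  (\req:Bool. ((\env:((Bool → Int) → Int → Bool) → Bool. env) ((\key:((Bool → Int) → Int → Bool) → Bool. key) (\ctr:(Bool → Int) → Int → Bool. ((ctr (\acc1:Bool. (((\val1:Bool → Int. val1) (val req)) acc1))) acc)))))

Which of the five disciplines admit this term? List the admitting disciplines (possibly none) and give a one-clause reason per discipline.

accepted by: linear, affine, relevant, unrestricted
use counts: acc ×1; val ×1; req (bound) ×1; env (bound) ×1; key (bound) ×1; ctr (bound) ×1; acc1 (bound) ×1; val1 (bound) ×1
left-to-right use order: env, key, ctr, val1, val, req, acc1, acc
typing: the term checks, with type Bool → ((Bool → Int) → Int → Bool) → Bool
ordered: ✗, use order env, key, ctr, val1, val, req, acc1, acc needs exchange
linear: ✓, each of acc, val, req, env, key, ctr, acc1, val1 used exactly once
affine: ✓, acc, val, req, env, key, ctr, acc1, val1: no repeats, contraction unneeded
relevant: ✓, acc, val, req, env, key, ctr, acc1, val1: all used, weakening unneeded
unrestricted: ✓, typability at Bool → ((Bool → Int) → Int → Bool) → Bool is all that's needed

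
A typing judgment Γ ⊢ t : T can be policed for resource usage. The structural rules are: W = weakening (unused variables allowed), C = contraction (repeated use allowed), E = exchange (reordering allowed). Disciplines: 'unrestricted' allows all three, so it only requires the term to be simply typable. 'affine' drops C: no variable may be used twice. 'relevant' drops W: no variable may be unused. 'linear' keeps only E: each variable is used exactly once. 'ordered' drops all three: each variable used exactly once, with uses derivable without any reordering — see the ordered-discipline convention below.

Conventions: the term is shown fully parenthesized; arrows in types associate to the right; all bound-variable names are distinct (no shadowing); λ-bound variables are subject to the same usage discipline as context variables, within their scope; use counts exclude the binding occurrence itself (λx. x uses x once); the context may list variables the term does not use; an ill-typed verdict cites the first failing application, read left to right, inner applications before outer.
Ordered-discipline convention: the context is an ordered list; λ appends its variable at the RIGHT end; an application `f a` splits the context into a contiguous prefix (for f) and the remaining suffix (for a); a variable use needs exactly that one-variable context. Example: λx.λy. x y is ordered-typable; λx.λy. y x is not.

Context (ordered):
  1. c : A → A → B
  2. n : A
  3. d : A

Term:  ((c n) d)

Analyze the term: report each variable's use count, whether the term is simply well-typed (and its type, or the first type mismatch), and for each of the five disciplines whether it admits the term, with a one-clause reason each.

variable uses: c ×1, n ×1, d ×1
use order (left to right): c, n, d
typing: the term checks, with type B
ordered: ✓ — c, n, d: once each, no exchange needed
linear: ✓ — each of c, n, d used exactly once
affine: ✓ — none of c, n, d used more than once
relevant: ✓ — none of c, n, d goes unused
unrestricted: ✓ — well-typed at B; no restrictions here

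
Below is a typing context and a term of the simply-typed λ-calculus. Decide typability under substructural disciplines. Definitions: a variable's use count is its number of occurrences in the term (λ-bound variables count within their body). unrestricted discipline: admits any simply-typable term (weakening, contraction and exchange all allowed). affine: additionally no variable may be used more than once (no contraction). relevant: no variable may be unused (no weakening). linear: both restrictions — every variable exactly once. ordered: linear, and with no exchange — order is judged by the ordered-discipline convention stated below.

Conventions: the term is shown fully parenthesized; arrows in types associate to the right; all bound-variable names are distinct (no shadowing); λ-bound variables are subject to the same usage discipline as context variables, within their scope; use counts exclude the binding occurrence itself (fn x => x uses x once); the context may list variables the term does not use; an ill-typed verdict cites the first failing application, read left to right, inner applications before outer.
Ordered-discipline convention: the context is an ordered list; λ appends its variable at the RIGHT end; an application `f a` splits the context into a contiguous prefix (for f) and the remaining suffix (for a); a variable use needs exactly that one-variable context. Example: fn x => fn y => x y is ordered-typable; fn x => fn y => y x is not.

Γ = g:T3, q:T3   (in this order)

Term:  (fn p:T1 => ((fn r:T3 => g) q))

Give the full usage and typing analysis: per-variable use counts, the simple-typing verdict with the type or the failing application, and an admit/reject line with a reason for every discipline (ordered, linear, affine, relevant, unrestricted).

variable uses: g: 1×; q: 1×; p [bound]: 0×; r [bound]: 0×
use order (left to right): g, q
typing: the term checks, with type T1 → T3
ordered: ✗ — unused: p, r — weakening required
linear: ✗ — unused: p, r — weakening required
affine: ✓ — g, q, p, r: no repeats, contraction unneeded
relevant: ✗ — unused: p, r — weakening required
unrestricted: ✓ — typability at T1 → T3 is all that's needed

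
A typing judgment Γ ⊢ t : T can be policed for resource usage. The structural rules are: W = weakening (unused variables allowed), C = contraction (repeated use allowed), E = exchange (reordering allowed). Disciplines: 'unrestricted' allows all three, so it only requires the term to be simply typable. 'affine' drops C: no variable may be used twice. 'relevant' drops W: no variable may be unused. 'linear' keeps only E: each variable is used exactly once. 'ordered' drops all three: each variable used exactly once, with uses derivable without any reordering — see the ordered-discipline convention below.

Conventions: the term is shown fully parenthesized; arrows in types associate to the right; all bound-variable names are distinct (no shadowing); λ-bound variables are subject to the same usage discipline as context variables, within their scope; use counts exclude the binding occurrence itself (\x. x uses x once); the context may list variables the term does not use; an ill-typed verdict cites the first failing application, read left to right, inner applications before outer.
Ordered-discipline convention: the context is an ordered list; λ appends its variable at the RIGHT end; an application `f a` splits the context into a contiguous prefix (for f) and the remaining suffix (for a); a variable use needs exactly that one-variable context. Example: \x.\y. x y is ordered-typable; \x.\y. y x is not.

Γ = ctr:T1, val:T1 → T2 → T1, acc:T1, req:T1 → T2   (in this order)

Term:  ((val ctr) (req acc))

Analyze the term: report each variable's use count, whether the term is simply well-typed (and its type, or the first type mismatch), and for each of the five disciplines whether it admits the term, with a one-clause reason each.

usage: ctr=1, val=1, acc=1, req=1
uses in reading order: val, ctr, req, acc
typing: well-typed at T1
ordered: ✗ — use order val, ctr, req, acc needs exchange
linear: ✓ — ctr, val, acc, req: one use apiece
affine: ✓ — none of ctr, val, acc, req used more than once
relevant: ✓ — ctr, val, acc, req: all used, weakening unneeded
unrestricted: ✓ — typability at T1 is all that's needed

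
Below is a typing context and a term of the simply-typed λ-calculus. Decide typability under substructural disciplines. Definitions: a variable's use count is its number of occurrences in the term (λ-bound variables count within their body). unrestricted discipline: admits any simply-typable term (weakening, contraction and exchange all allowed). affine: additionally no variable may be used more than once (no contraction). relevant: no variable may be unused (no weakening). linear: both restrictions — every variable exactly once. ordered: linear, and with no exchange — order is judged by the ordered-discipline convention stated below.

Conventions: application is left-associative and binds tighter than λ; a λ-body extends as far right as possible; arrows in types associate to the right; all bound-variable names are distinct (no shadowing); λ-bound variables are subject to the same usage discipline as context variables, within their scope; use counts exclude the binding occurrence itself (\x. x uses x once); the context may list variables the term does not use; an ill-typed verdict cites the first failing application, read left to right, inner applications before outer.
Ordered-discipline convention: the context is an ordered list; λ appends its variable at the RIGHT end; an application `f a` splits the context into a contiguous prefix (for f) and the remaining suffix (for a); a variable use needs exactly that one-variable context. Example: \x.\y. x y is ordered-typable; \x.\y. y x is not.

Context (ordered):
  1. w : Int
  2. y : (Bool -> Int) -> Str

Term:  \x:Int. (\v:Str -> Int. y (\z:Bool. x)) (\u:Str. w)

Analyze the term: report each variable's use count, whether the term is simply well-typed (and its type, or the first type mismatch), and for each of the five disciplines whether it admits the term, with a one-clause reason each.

counts: w: 1×, y: 1×, x (bound): 1×, v (bound): 0×, z (bound): 0×, u (bound): 0×
order of uses: y, x, w
typing: ✓ — Int -> Str
ordered ✗ (unused: v, z, u — weakening required)
linear ✗ (unused: v, z, u — weakening required)
affine ✓ (at most one use each (w, y, x, v, z, u))
relevant ✗ (unused: v, z, u — weakening required)
unrestricted ✓ (simply typable at Int -> Str; W, C, E all held)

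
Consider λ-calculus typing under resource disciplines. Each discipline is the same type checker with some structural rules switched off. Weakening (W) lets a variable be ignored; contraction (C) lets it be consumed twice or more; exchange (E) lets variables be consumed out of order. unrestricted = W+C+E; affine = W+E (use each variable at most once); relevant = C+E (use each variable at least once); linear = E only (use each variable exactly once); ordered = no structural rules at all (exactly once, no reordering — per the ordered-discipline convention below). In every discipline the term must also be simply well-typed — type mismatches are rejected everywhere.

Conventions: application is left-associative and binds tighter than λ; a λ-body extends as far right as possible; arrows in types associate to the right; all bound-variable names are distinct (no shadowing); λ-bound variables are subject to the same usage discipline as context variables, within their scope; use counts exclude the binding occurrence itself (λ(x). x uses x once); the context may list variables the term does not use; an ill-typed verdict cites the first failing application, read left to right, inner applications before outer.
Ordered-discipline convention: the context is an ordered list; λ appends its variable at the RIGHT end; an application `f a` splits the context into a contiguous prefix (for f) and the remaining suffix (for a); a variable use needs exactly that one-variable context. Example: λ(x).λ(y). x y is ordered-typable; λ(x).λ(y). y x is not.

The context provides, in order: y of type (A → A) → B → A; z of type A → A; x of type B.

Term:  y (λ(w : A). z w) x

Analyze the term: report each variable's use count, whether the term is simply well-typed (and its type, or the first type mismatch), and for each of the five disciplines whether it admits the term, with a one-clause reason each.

use counts: y=1; z=1; x=1; w (bound)=1
uses in reading order: y, z, w, x
typing: well-typed — term : A
ordered: ✓ — y, z, x, w once each; derivable with no W/C/E
linear: ✓ — each of y, z, x, w used exactly once
affine: ✓ — y, z, x, w: no repeats, contraction unneeded
relevant: ✓ — y, z, x, w: all used, weakening unneeded
unrestricted: ✓ — well-typed at A; no restrictions here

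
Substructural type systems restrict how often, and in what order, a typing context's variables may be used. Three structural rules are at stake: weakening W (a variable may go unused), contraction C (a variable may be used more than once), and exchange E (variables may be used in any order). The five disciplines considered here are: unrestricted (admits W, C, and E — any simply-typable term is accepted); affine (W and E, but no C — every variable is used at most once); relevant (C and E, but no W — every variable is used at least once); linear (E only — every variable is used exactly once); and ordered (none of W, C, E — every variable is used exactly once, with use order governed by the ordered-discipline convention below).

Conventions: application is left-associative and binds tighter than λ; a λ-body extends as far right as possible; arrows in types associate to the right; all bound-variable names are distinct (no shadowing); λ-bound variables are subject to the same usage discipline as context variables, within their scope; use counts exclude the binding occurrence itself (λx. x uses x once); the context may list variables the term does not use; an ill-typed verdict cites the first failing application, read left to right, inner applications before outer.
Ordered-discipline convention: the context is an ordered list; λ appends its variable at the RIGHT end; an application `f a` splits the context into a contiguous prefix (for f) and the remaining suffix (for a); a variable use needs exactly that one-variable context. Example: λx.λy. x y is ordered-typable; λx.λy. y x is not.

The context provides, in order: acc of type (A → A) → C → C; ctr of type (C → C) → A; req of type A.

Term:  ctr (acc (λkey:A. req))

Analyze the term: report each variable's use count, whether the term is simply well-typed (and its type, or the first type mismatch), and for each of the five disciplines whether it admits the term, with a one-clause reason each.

usage: acc ×1, ctr ×1, req ×1, key (λ-bound) ×0
order of uses: ctr, acc, req
typing: the term checks, with type A
ordered: ✗, needs weakening: key unused
linear: ✗, needs weakening: key unused
affine: ✓, no duplicate uses among acc, ctr, req, key
relevant: ✗, needs weakening: key unused
unrestricted: ✓, typability at A is all that's needed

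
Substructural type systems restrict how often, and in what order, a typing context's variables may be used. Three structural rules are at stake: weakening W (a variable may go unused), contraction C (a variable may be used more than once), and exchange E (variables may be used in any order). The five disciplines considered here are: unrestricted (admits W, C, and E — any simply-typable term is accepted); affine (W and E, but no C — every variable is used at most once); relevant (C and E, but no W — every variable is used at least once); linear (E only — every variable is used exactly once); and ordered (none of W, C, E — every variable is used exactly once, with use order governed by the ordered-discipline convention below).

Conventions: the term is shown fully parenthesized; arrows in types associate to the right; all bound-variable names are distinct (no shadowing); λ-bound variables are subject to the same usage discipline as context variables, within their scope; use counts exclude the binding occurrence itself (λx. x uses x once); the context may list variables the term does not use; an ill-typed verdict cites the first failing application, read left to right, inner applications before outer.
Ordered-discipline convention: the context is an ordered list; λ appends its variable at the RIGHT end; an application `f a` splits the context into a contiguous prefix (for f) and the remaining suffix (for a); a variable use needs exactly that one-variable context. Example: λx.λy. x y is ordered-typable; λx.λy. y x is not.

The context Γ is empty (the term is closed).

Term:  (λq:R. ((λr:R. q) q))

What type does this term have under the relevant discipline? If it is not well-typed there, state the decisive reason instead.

not well-typed under relevant — needs weakening: r unused
variable uses: q [bound]: 2; r [bound]: 0
order of uses: q, q
typing: well-typed — term : R → R
across the five disciplines: ordered ✗, linear ✗, affine ✗, relevant ✗, unrestricted ✓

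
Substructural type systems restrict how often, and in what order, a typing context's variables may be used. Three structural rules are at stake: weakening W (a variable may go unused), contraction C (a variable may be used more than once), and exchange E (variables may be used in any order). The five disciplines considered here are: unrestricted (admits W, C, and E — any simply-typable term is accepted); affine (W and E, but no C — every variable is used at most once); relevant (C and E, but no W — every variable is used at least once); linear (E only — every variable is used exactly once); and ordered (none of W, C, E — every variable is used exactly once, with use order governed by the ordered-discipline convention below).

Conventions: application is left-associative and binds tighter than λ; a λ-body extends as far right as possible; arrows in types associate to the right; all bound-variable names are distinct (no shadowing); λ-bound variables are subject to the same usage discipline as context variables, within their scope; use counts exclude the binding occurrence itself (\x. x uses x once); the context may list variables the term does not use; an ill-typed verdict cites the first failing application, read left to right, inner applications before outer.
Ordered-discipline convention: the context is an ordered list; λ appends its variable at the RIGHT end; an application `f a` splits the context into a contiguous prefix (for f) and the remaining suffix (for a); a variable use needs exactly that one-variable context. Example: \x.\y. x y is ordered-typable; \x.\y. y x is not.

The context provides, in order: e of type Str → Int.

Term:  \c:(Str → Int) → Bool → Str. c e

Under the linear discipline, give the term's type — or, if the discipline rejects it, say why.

term : ((Str → Int) → Bool → Str) → Bool → Str
counts: e: 1; c (bound): 1
order of uses: c, e
typing: the term checks, with type ((Str → Int) → Bool → Str) → Bool → Str
all disciplines: ordered ✗; linear ✓; affine ✓; relevant ✓; unrestricted ✓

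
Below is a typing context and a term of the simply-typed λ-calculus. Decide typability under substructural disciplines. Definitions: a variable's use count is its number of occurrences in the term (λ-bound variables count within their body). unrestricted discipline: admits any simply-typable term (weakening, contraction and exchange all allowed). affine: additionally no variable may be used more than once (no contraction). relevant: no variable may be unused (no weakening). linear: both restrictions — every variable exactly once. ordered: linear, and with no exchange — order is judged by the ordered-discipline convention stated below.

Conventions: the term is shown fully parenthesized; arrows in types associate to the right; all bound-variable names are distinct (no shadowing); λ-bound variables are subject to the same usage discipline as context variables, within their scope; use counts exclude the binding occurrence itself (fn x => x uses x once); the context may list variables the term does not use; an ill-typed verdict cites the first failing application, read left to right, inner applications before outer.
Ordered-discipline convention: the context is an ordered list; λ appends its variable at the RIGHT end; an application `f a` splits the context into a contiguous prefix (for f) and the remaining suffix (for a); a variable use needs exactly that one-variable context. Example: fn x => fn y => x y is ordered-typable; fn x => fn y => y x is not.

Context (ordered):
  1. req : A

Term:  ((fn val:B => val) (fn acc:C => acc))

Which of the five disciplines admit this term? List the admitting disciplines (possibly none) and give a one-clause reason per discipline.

admitted in: none
variable uses: req: 0; val (bound): 1; acc (bound): 1
order of uses: val, acc
typing: ill-typed: argument of type C → C where B is required
ordered: ✗ — fails simple typing
linear: ✗ — a type mismatch blocks all five
affine: ✗ — the type mismatch rejects it
relevant: ✗ — not simply typable
unrestricted: ✗ — fails simple typing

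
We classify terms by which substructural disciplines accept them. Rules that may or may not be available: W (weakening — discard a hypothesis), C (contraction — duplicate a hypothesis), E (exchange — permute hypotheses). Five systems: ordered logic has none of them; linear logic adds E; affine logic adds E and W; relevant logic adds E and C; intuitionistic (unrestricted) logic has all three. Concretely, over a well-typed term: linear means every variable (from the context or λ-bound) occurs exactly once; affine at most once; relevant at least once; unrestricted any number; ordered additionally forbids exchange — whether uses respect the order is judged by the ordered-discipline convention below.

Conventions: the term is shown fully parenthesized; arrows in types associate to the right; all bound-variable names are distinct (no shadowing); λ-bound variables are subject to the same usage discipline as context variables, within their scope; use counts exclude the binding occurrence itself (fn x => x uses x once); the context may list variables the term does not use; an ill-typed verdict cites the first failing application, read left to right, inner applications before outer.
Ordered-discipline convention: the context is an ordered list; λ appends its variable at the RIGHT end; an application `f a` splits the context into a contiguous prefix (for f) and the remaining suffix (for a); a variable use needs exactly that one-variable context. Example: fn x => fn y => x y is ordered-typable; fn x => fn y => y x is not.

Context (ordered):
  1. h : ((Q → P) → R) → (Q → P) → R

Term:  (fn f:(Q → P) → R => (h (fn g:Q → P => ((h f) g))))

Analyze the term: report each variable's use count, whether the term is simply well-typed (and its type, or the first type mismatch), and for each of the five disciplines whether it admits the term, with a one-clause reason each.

usage: h: 2×, f (bound): 1×, g (bound): 1×
use order (left to right): h, h, f, g
typing: the term checks, with type ((Q → P) → R) → (Q → P) → R
ordered: ✗, h ×2 used more than once (contraction)
linear: ✗, h ×2 used more than once (contraction)
affine: ✗, h ×2 used more than once (contraction)
relevant: ✓, every one of h, f, g appears
unrestricted: ✓, simply typable at ((Q → P) → R) → (Q → P) → R; W, C, E all held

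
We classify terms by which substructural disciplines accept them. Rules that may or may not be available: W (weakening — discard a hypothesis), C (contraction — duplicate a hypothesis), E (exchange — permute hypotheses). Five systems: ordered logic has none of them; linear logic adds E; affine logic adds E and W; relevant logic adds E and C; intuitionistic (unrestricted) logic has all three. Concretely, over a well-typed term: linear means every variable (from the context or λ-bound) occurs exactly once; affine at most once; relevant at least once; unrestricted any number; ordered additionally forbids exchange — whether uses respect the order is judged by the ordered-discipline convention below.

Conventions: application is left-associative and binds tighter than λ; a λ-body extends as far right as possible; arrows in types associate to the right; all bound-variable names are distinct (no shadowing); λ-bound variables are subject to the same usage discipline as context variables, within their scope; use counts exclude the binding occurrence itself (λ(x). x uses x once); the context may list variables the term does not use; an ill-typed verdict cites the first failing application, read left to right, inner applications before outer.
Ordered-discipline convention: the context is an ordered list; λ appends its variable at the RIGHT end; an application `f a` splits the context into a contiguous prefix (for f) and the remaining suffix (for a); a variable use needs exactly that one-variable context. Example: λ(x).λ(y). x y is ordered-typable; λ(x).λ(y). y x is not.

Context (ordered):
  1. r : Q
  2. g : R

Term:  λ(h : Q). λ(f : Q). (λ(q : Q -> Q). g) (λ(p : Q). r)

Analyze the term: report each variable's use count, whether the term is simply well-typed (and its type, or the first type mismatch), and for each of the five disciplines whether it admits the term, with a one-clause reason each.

counts: r: 1; g: 1; h (λ-bound): 0; f (λ-bound): 0; q (λ-bound): 0; p (λ-bound): 0
order of uses: g, r
typing: well-typed — term : Q -> Q -> R
ordered: ✗ — unused: h, f, q, p — weakening required
linear: ✗ — unused: h, f, q, p — weakening required
affine: ✓ — no duplicate uses among r, g, h, f, q, p
relevant: ✗ — unused: h, f, q, p — weakening required
unrestricted: ✓ — type-checks (Q -> Q -> R) and nothing is barred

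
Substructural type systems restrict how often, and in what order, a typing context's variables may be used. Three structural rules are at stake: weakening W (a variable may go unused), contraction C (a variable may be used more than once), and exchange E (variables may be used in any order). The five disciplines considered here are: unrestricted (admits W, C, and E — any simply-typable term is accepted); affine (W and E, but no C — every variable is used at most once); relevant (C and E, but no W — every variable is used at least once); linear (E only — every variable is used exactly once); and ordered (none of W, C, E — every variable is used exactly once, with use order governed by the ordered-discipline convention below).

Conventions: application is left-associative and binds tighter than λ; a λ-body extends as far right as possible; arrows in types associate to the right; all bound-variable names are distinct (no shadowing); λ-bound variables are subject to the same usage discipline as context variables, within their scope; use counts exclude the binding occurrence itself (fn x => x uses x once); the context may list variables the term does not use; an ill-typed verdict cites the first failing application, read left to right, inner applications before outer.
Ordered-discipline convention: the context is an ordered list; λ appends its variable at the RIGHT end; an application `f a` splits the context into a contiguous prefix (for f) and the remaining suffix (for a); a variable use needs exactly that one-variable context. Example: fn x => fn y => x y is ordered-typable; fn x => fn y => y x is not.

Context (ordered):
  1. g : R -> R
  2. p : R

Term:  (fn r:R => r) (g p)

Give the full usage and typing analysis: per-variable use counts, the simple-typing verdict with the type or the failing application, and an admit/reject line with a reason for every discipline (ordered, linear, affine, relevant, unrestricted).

counts: g: 1×, p: 1×, r [bound]: 1×
left-to-right use order: r, g, p
typing: the term checks, with type R
ordered ✓ (g, p, r once each; derivable with no W/C/E)
linear ✓ (exactly-once usage across g, p, r)
affine ✓ (none of g, p, r used more than once)
relevant ✓ (g, p, r: all used, weakening unneeded)
unrestricted ✓ (simply typable at R; W, C, E all held)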